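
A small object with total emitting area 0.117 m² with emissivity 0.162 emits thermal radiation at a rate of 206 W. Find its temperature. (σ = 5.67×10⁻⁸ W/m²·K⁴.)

From P = εσAT⁴, T = (P / εσA)^(1/4) = (206 / (0.162 × 5.67×10⁻⁸ × 0.117))^(1/4).
T = (1.92×10^11)^(1/4) = 662 K.

T ≈ 662 K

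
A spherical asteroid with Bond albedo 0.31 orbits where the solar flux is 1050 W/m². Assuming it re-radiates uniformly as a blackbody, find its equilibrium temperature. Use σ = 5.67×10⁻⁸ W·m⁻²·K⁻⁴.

Power absorbed = (1−a)S·πR²; power emitted = 4πR²σT⁴. Equating and cancelling πR²:
T = ((1−a)S / 4σ)^(1/4) = (724 / (4 × 5.67×10⁻⁸))^(1/4) = (3.19×10^9)^(1/4).
T = 238 K.

T ≈ 238 K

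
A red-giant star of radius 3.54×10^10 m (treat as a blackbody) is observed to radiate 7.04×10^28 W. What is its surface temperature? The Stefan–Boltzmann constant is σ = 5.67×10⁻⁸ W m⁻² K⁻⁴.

T ≈ 2980 K

A = 4πr² = 4π × (3.54×10^10)² = 1.57×10^22 m².
From P = σAT⁴, T = (P / σA)^(1/4) = (7.04×10^28 / (5.67×10⁻⁸ × 1.57×10^22))^(1/4).
T = (7.88×10^13)^(1/4) = 2980 K.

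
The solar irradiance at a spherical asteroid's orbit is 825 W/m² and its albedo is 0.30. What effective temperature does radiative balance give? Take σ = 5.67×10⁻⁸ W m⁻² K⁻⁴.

Power absorbed = (1−a)S·πR²; power emitted = 4πR²σT⁴. Equating and cancelling πR²:
T = ((1−a)S / 4σ)^(1/4) = (578 / (4 × 5.67×10⁻⁸))^(1/4) = (2.55×10^9)^(1/4).
T = 225 K.

T ≈ 225 K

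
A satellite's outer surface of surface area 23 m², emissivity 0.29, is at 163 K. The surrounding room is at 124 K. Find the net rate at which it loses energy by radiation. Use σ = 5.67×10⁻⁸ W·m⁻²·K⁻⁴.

Q = εσA(T⁴ − T_s⁴). T⁴ − T_s⁴ = (163)⁴ − (124)⁴ = 7.06×10^8 − 2.36×10^8 = 4.69×10^8 K⁴.
Q = 0.29 × 5.67×10⁻⁸ × 23.0 × 4.69×10^8 = 178 W.

Q ≈ 178 W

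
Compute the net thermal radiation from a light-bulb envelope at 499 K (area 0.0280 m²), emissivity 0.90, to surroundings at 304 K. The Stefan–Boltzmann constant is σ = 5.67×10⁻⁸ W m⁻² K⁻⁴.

Q ≈ 76.4 W

Q = εσA(T⁴ − T_s⁴). T⁴ − T_s⁴ = (499)⁴ − (304)⁴ = 6.20×10^10 − 8.54×10^9 = 5.35×10^10 K⁴.
Q = 0.90 × 5.67×10⁻⁸ × 0.0280 × 5.35×10^10 = 76.4 W.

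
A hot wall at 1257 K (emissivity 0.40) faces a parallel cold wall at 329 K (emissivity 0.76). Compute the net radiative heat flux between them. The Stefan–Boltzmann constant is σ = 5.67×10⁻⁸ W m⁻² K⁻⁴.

For two large parallel gray plates, q = σ(T₁⁴ − T₂⁴) / (1/ε₁ + 1/ε₂ − 1).
1/ε₁ + 1/ε₂ − 1 = 1/0.40 + 1/0.76 − 1 = 2.816.
T₁⁴ − T₂⁴ = 2.50×10^12 − 1.17×10^10 = 2.48×10^12 K⁴.
q = 5.67×10⁻⁸ × 2.48×10^12 / 2.816 = 50000 W/m².

q ≈ 50000 W/m²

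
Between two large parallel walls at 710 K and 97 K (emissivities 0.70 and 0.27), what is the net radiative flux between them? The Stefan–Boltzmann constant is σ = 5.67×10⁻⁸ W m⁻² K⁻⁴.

q ≈ 3490 W/m²

For two large parallel gray plates, q = σ(T₁⁴ − T₂⁴) / (1/ε₁ + 1/ε₂ − 1).
1/ε₁ + 1/ε₂ − 1 = 1/0.70 + 1/0.27 − 1 = 4.132.
T₁⁴ − T₂⁴ = 2.54×10^11 − 8.85×10^7 = 2.54×10^11 K⁴.
q = 5.67×10⁻⁸ × 2.54×10^11 / 4.132 = 3490 W/m².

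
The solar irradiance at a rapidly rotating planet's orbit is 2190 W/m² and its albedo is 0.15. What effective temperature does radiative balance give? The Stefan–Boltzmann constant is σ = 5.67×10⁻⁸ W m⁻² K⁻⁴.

T ≈ 301 K

Power absorbed = (1−a)S·πR²; power emitted = 4πR²σT⁴. Equating and cancelling πR²:
T = ((1−a)S / 4σ)^(1/4) = (1860 / (4 × 5.67×10⁻⁸))^(1/4) = (8.21×10^9)^(1/4).
T = 301 K.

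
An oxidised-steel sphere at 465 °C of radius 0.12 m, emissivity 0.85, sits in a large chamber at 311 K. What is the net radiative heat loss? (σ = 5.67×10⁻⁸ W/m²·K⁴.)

Q ≈ 2510 W

A = 4πr² = 4π × (0.12)² = 0.181 m².
Convert: 465 °C = 738 K.
Q = εσA(T⁴ − T_s⁴). T⁴ − T_s⁴ = (738)⁴ − (311)⁴ = 2.97×10^11 − 9.35×10^9 = 2.87×10^11 K⁴.
Q = 0.85 × 5.67×10⁻⁸ × 0.181 × 2.87×10^11 = 2510 W.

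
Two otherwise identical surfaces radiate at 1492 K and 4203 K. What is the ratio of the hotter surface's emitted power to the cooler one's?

P ∝ T⁴, so the ratio is (4203/1492)⁴ = (2.817)⁴ = 63.0.

ratio ≈ 63.0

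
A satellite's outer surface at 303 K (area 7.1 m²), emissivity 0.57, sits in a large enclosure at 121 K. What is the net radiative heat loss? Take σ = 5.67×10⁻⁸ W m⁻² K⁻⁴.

Q ≈ 1880 W

Q = εσA(T⁴ − T_s⁴). T⁴ − T_s⁴ = (303)⁴ − (121)⁴ = 8.43×10^9 − 2.14×10^8 = 8.21×10^9 K⁴.
Q = 0.57 × 5.67×10⁻⁸ × 7.10 × 8.21×10^9 = 1880 W.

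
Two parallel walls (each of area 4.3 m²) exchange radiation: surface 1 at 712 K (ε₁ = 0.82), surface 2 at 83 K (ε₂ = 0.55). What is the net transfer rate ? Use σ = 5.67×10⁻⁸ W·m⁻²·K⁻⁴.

Q ≈ 30700 W

For two large parallel gray plates, q = σ(T₁⁴ − T₂⁴) / (1/ε₁ + 1/ε₂ − 1).
1/ε₁ + 1/ε₂ − 1 = 1/0.82 + 1/0.55 − 1 = 2.038.
T₁⁴ − T₂⁴ = 2.57×10^11 − 4.75×10^7 = 2.57×10^11 K⁴.
q = 5.67×10⁻⁸ × 2.57×10^11 / 2.038 = 7150 W/m².
Q = q·A = 7150 × 4.3 = 30700 W.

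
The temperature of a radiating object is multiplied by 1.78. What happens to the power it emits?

P ∝ T⁴, so the power scales as (1.78)⁴ = 10.0.

factor ≈ 10.0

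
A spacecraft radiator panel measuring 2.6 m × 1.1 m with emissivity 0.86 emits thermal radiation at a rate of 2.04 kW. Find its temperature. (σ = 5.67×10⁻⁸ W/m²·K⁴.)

A = 2.6 × 1.1 = 2.86 m².
From P = εσAT⁴, T = (P / εσA)^(1/4) = (2040 / (0.86 × 5.67×10⁻⁸ × 2.86))^(1/4).
T = (1.46×10^10)^(1/4) = 348 K.

T ≈ 348 K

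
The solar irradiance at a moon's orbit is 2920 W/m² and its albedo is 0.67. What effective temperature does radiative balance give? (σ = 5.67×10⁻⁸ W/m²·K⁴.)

T ≈ 255 K

Power absorbed = (1−a)S·πR²; power emitted = 4πR²σT⁴. Equating and cancelling πR²:
T = ((1−a)S / 4σ)^(1/4) = (964 / (4 × 5.67×10⁻⁸))^(1/4) = (4.25×10^9)^(1/4).
T = 255 K.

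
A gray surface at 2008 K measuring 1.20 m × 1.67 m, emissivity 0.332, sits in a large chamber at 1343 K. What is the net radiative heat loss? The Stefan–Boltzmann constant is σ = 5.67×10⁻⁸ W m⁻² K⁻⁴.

A = 1.20 × 1.67 = 2.00 m².
Q = εσA(T⁴ − T_s⁴). T⁴ − T_s⁴ = (2008)⁴ − (1343)⁴ = 1.63×10^13 − 3.25×10^12 = 1.30×10^13 K⁴.
Q = 0.332 × 5.67×10⁻⁸ × 2.00 × 1.30×10^13 = 4.91×10^5 W.

Q ≈ 4.91×10^5 W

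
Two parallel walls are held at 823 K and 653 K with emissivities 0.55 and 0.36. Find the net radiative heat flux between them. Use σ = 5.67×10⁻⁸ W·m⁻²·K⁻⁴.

q ≈ 4370 W/m²

For two large parallel gray plates, q = σ(T₁⁴ − T₂⁴) / (1/ε₁ + 1/ε₂ − 1).
1/ε₁ + 1/ε₂ − 1 = 1/0.55 + 1/0.36 − 1 = 3.596.
T₁⁴ − T₂⁴ = 4.59×10^11 − 1.82×10^11 = 2.77×10^11 K⁴.
q = 5.67×10⁻⁸ × 2.77×10^11 / 3.596 = 4370 W/m².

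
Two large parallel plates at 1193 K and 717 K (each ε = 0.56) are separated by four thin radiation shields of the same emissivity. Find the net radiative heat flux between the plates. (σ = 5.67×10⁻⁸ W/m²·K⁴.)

q ≈ 7770 W/m²

Each of the 5 gaps contributes resistance (2/ε − 1) = 2/0.56 − 1 = 2.571; total = 12.86.
q = σ(T₁⁴ − T₂⁴) / 12.86 = 5.67×10⁻⁸ × 1.76×10^12 / 12.86 = 7770 W/m².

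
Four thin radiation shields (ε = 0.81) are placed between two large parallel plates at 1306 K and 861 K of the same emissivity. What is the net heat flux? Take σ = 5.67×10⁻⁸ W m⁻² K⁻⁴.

Each of the 5 gaps contributes resistance (2/ε − 1) = 2/0.81 − 1 = 1.469; total = 7.346.
q = σ(T₁⁴ − T₂⁴) / 7.346 = 5.67×10⁻⁸ × 2.36×10^12 / 7.346 = 18200 W/m².

q ≈ 18200 W/m²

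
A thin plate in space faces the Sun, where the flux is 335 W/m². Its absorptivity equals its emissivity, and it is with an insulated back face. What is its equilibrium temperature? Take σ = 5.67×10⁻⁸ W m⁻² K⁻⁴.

Absorbed flux αS = emitted flux εσT⁴ (one radiating face); with α = ε, T = (S/σ)^(1/4).
T = (335 / 5.67×10⁻⁸)^(1/4) = (5.91×10^9)^(1/4).
T = 277 K.

T ≈ 277 K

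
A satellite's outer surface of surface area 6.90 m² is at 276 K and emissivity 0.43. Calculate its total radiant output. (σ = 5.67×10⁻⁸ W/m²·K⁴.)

P ≈ 976 W

P = εσAT⁴ = 0.43 × 5.67×10⁻⁸ × 6.90 × (276)⁴ = 0.43 × 5.67×10⁻⁸ × 6.90 × 5.80×10^9.
P = 976 W.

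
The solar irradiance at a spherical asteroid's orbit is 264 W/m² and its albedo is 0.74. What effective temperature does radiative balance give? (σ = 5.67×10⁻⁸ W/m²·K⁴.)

T ≈ 132 K

Power absorbed = (1−a)S·πR²; power emitted = 4πR²σT⁴. Equating and cancelling πR²:
T = ((1−a)S / 4σ)^(1/4) = (68.6 / (4 × 5.67×10⁻⁸))^(1/4) = (3.03×10^8)^(1/4).
T = 132 K.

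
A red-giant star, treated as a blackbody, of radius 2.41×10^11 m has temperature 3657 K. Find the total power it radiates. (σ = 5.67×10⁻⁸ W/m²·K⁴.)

P ≈ 7.40×10^30 W

A = 4πr² = 4π × (2.41×10^11)² = 7.30×10^23 m².
P = σAT⁴ = 5.67×10⁻⁸ × 7.30×10^23 × (3657)⁴ = 5.67×10⁻⁸ × 7.30×10^23 × 1.79×10^14.
P = 7.40×10^30 W.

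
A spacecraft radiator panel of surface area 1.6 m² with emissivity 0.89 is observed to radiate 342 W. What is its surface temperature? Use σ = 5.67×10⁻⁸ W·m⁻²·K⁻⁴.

From P = εσAT⁴, T = (P / εσA)^(1/4) = (342 / (0.89 × 5.67×10⁻⁸ × 1.60))^(1/4).
T = (4.24×10^9)^(1/4) = 255 K.

T ≈ 255 K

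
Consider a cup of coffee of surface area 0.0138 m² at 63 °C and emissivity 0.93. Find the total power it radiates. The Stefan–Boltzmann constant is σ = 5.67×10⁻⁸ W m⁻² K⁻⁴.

63 °C = 336 K.
Stefan–Boltzmann: P = εσAT⁴ = 0.93 × 5.67×10⁻⁸ × 0.0138 × (336)⁴ = 0.93 × 5.67×10⁻⁸ × 0.0138 × 1.27×10^10.
P = 9.27 W.

P ≈ 9.27 W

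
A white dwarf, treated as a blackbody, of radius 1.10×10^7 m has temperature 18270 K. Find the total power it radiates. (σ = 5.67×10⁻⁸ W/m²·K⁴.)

A = 4πr² = 4π × (1.10×10^7)² = 1.52×10^15 m².
P = σAT⁴ = 5.67×10⁻⁸ × 1.52×10^15 × (18270)⁴ = 5.67×10⁻⁸ × 1.52×10^15 × 1.11×10^17.
P = 9.61×10^24 W.

P ≈ 9.61×10^24 W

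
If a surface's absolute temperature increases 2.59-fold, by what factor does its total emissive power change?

P ∝ T⁴, so the power scales as (2.59)⁴ = 45.0.

factor ≈ 45.0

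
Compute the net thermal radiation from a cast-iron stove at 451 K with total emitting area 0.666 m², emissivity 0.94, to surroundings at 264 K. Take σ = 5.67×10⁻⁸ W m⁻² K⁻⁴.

Q = εσA(T⁴ − T_s⁴). T⁴ − T_s⁴ = (451)⁴ − (264)⁴ = 4.14×10^10 − 4.86×10^9 = 3.65×10^10 K⁴.
Q = 0.94 × 5.67×10⁻⁸ × 0.666 × 3.65×10^10 = 1300 W.

Q ≈ 1300 W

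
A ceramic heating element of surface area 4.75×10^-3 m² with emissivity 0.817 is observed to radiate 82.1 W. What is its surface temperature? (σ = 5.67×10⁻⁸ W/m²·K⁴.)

From P = εσAT⁴, T = (P / εσA)^(1/4) = (82.1 / (0.817 × 5.67×10⁻⁸ × 4.75×10^-3))^(1/4).
T = (3.73×10^11)^(1/4) = 782 K.

T ≈ 782 K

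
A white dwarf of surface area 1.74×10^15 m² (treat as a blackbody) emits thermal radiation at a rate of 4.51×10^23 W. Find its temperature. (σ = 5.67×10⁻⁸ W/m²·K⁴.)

From P = σAT⁴, T = (P / σA)^(1/4) = (4.51×10^23 / (5.67×10⁻⁸ × 1.74×10^15))^(1/4).
T = (4.57×10^15)^(1/4) = 8220 K.

T ≈ 8220 K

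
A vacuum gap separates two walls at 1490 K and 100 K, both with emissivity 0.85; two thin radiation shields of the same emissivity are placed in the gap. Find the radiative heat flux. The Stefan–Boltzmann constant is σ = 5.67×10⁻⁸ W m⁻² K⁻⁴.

Each of the 3 gaps contributes resistance (2/ε − 1) = 2/0.85 − 1 = 1.353; total = 4.059.
q = σ(T₁⁴ − T₂⁴) / 4.059 = 5.67×10⁻⁸ × 4.93×10^12 / 4.059 = 68900 W/m².

q ≈ 68900 W/m²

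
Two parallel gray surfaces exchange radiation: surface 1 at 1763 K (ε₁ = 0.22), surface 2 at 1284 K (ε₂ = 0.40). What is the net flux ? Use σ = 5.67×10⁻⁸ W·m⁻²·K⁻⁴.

q ≈ 65100 W/m²

For two large parallel gray plates, q = σ(T₁⁴ − T₂⁴) / (1/ε₁ + 1/ε₂ − 1).
1/ε₁ + 1/ε₂ − 1 = 1/0.22 + 1/0.40 − 1 = 6.045.
T₁⁴ − T₂⁴ = 9.66×10^12 − 2.72×10^12 = 6.94×10^12 K⁴.
q = 5.67×10⁻⁸ × 6.94×10^12 / 6.045 = 65100 W/m².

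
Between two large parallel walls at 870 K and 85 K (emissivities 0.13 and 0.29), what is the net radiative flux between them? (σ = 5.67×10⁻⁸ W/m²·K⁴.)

For two large parallel gray plates, q = σ(T₁⁴ − T₂⁴) / (1/ε₁ + 1/ε₂ − 1).
1/ε₁ + 1/ε₂ − 1 = 1/0.13 + 1/0.29 − 1 = 10.14.
T₁⁴ − T₂⁴ = 5.73×10^11 − 5.22×10^7 = 5.73×10^11 K⁴.
q = 5.67×10⁻⁸ × 5.73×10^11 / 10.14 = 3200 W/m².

q ≈ 3200 W/m²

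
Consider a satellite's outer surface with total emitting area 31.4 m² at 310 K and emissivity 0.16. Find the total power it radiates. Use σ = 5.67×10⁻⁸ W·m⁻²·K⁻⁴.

P = εσAT⁴ = 0.16 × 5.67×10⁻⁸ × 31.4 × (310)⁴ = 0.16 × 5.67×10⁻⁸ × 31.4 × 9.24×10^9.
P = 2630 W.

P ≈ 2630 W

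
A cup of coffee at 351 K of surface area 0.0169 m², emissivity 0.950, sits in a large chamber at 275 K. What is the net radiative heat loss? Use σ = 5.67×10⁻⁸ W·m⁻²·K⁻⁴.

Q = εσA(T⁴ − T_s⁴). T⁴ − T_s⁴ = (351)⁴ − (275)⁴ = 1.52×10^10 − 5.72×10^9 = 9.46×10^9 K⁴.
Q = 0.950 × 5.67×10⁻⁸ × 0.0169 × 9.46×10^9 = 8.61 W.

Q ≈ 8.61 W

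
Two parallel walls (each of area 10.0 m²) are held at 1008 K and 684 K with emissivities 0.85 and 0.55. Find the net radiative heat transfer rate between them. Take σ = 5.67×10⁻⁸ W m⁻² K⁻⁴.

Q ≈ 2.31×10^5 W

For two large parallel gray plates, q = σ(T₁⁴ − T₂⁴) / (1/ε₁ + 1/ε₂ − 1).
1/ε₁ + 1/ε₂ − 1 = 1/0.85 + 1/0.55 − 1 = 1.995.
T₁⁴ − T₂⁴ = 1.03×10^12 − 2.19×10^11 = 8.13×10^11 K⁴.
q = 5.67×10⁻⁸ × 8.13×10^11 / 1.995 = 23100 W/m².
Q = q·A = 23100 × 10.0 = 2.31×10^5 W.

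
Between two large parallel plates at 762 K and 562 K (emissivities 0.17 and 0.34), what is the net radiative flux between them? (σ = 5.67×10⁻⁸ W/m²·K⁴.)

q ≈ 1720 W/m²

For two large parallel gray plates, q = σ(T₁⁴ − T₂⁴) / (1/ε₁ + 1/ε₂ − 1).
1/ε₁ + 1/ε₂ − 1 = 1/0.17 + 1/0.34 − 1 = 7.824.
T₁⁴ − T₂⁴ = 3.37×10^11 − 9.98×10^10 = 2.37×10^11 K⁴.
q = 5.67×10⁻⁸ × 2.37×10^11 / 7.824 = 1720 W/m².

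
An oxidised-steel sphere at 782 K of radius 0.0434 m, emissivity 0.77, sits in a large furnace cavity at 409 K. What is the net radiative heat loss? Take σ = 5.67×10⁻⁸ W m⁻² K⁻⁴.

Q ≈ 358 W

A = 4πr² = 4π × (0.0434)² = 0.0237 m².
Q = εσA(T⁴ − T_s⁴). T⁴ − T_s⁴ = (782)⁴ − (409)⁴ = 3.74×10^11 − 2.80×10^10 = 3.46×10^11 K⁴.
Q = 0.77 × 5.67×10⁻⁸ × 0.0237 × 3.46×10^11 = 358 W.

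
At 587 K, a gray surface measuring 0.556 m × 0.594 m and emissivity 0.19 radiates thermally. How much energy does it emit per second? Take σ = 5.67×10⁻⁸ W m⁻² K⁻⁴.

A = 0.556 × 0.594 = 0.330 m².
Stefan–Boltzmann: P = εσAT⁴ = 0.19 × 5.67×10⁻⁸ × 0.330 × (587)⁴ = 0.19 × 5.67×10⁻⁸ × 0.330 × 1.19×10^11.
P = 422 W.

P ≈ 422 W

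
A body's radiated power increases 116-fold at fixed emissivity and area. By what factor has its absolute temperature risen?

P ∝ T⁴ ⇒ T ∝ P^(1/4), so T scales by (116)^(1/4) = 3.28.

factor ≈ 3.28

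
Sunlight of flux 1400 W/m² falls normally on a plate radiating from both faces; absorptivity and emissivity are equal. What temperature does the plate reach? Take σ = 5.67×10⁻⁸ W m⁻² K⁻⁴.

T ≈ 333 K

Absorbed flux αS = emitted flux 2εσT⁴ per unit area; with α = ε this gives T = (S/2σ)^(1/4).
T = (1400 / (2 × 5.67×10⁻⁸))^(1/4) = (1.23×10^10)^(1/4).
T = 333 K.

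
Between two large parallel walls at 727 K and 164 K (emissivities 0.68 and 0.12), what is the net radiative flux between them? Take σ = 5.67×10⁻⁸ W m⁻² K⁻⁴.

For two large parallel gray plates, q = σ(T₁⁴ − T₂⁴) / (1/ε₁ + 1/ε₂ − 1).
1/ε₁ + 1/ε₂ − 1 = 1/0.68 + 1/0.12 − 1 = 8.804.
T₁⁴ − T₂⁴ = 2.79×10^11 − 7.23×10^8 = 2.79×10^11 K⁴.
q = 5.67×10⁻⁸ × 2.79×10^11 / 8.804 = 1790 W/m².

q ≈ 1790 W/m²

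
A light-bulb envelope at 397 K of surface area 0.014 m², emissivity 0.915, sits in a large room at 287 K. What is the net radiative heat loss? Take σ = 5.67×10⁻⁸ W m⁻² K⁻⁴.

Q = εσA(T⁴ − T_s⁴). T⁴ − T_s⁴ = (397)⁴ − (287)⁴ = 2.48×10^10 − 6.78×10^9 = 1.81×10^10 K⁴.
Q = 0.915 × 5.67×10⁻⁸ × 0.0140 × 1.81×10^10 = 13.1 W.

Q ≈ 13.1 W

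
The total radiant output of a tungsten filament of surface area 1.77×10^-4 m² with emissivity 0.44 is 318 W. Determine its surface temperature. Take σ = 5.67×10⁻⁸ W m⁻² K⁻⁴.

T ≈ 2910 K

From P = εσAT⁴, T = (P / εσA)^(1/4) = (318 / (0.44 × 5.67×10⁻⁸ × 1.77×10^-4))^(1/4).
T = (7.20×10^13)^(1/4) = 2910 K.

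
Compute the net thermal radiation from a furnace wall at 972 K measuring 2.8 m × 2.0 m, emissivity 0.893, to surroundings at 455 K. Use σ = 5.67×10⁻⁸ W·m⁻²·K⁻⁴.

A = 2.8 × 2.0 = 5.60 m².
Q = εσA(T⁴ − T_s⁴). T⁴ − T_s⁴ = (972)⁴ − (455)⁴ = 8.93×10^11 − 4.29×10^10 = 8.50×10^11 K⁴.
Q = 0.893 × 5.67×10⁻⁸ × 5.60 × 8.50×10^11 = 2.41×10^5 W.

Q ≈ 2.41×10^5 W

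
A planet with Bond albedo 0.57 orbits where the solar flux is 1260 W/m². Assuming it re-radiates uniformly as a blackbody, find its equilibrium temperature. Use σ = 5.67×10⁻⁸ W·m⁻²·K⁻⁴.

Power absorbed = (1−a)S·πR²; power emitted = 4πR²σT⁴. Equating and cancelling πR²:
T = ((1−a)S / 4σ)^(1/4) = (542 / (4 × 5.67×10⁻⁸))^(1/4) = (2.39×10^9)^(1/4).
T = 221 K.

T ≈ 221 K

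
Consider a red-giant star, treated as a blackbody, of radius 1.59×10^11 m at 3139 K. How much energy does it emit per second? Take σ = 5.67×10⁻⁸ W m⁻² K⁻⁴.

A = 4πr² = 4π × (1.59×10^11)² = 3.18×10^23 m².
P = σAT⁴ = 5.67×10⁻⁸ × 3.18×10^23 × (3139)⁴ = 5.67×10⁻⁸ × 3.18×10^23 × 9.71×10^13.
P = 1.75×10^30 W.

P ≈ 1.75×10^30 W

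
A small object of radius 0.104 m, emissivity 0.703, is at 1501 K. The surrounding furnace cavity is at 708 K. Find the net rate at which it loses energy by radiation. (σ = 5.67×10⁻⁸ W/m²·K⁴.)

A = 4πr² = 4π × (0.104)² = 0.136 m².
Q = εσA(T⁴ − T_s⁴). T⁴ − T_s⁴ = (1501)⁴ − (708)⁴ = 5.08×10^12 − 2.51×10^11 = 4.82×10^12 K⁴.
Q = 0.703 × 5.67×10⁻⁸ × 0.136 × 4.82×10^12 = 26100 W.

Q ≈ 26100 W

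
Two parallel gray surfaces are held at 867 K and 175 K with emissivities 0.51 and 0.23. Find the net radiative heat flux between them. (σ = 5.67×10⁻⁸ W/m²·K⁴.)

For two large parallel gray plates, q = σ(T₁⁴ − T₂⁴) / (1/ε₁ + 1/ε₂ − 1).
1/ε₁ + 1/ε₂ − 1 = 1/0.51 + 1/0.23 − 1 = 5.309.
T₁⁴ − T₂⁴ = 5.65×10^11 − 9.38×10^8 = 5.64×10^11 K⁴.
q = 5.67×10⁻⁸ × 5.64×10^11 / 5.309 = 6030 W/m².

q ≈ 6030 W/m²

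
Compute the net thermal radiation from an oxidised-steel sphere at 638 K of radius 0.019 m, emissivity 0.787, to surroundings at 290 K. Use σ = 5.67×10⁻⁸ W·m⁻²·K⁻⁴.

A = 4πr² = 4π × (0.019)² = 4.54×10^-3 m².
Q = εσA(T⁴ − T_s⁴). T⁴ − T_s⁴ = (638)⁴ − (290)⁴ = 1.66×10^11 − 7.07×10^9 = 1.59×10^11 K⁴.
Q = 0.787 × 5.67×10⁻⁸ × 4.54×10^-3 × 1.59×10^11 = 32.1 W.

Q ≈ 32.1 W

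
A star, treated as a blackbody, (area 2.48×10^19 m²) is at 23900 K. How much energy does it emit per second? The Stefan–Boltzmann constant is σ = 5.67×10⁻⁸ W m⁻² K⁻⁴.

P ≈ 4.59×10^29 W

P = σAT⁴ = 5.67×10⁻⁸ × 2.48×10^19 × (23900)⁴ = 5.67×10⁻⁸ × 2.48×10^19 × 3.26×10^17.
P = 4.59×10^29 W.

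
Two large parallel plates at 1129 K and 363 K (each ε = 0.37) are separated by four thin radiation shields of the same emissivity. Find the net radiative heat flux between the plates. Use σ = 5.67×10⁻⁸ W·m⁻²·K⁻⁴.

Each of the 5 gaps contributes resistance (2/ε − 1) = 2/0.37 − 1 = 4.405; total = 22.03.
q = σ(T₁⁴ − T₂⁴) / 22.03 = 5.67×10⁻⁸ × 1.61×10^12 / 22.03 = 4140 W/m².

q ≈ 4140 W/m²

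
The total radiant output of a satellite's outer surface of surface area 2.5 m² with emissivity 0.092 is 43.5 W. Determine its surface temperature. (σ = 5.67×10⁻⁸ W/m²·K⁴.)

From P = εσAT⁴, T = (P / εσA)^(1/4) = (43.5 / (0.092 × 5.67×10⁻⁸ × 2.50))^(1/4).
T = (3.34×10^9)^(1/4) = 240 K.

T ≈ 240 K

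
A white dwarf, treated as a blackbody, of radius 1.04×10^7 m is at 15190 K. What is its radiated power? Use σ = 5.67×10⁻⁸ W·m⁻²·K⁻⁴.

P ≈ 4.10×10^24 W

A = 4πr² = 4π × (1.04×10^7)² = 1.36×10^15 m².
P = σAT⁴ = 5.67×10⁻⁸ × 1.36×10^15 × (15190)⁴ = 5.67×10⁻⁸ × 1.36×10^15 × 5.32×10^16.
P = 4.10×10^24 W.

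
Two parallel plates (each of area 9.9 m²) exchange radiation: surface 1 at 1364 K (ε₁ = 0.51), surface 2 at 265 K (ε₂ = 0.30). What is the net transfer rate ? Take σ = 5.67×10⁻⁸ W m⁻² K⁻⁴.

Q ≈ 4.52×10^5 W

For two large parallel gray plates, q = σ(T₁⁴ − T₂⁴) / (1/ε₁ + 1/ε₂ − 1).
1/ε₁ + 1/ε₂ − 1 = 1/0.51 + 1/0.30 − 1 = 4.294.
T₁⁴ − T₂⁴ = 3.46×10^12 − 4.93×10^9 = 3.46×10^12 K⁴.
q = 5.67×10⁻⁸ × 3.46×10^12 / 4.294 = 45600 W/m².
Q = q·A = 45600 × 9.9 = 4.52×10^5 W.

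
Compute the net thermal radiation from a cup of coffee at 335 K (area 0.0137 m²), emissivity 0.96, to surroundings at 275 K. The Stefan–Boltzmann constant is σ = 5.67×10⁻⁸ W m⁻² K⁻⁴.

Q = εσA(T⁴ − T_s⁴). T⁴ − T_s⁴ = (335)⁴ − (275)⁴ = 1.26×10^10 − 5.72×10^9 = 6.88×10^9 K⁴.
Q = 0.96 × 5.67×10⁻⁸ × 0.0137 × 6.88×10^9 = 5.13 W.

Q ≈ 5.13 W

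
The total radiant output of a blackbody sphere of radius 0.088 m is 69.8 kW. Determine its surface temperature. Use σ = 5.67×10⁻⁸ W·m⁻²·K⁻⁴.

A = 4πr² = 4π × (0.088)² = 0.0973 m².
From P = σAT⁴, T = (P / σA)^(1/4) = (69800 / (5.67×10⁻⁸ × 0.0973))^(1/4).
T = (1.27×10^13)^(1/4) = 1890 K.

T ≈ 1890 K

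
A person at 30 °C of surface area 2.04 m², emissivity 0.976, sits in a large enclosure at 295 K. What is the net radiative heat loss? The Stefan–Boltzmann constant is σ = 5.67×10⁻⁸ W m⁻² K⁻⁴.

Convert: 30 °C = 303 K.
Q = εσA(T⁴ − T_s⁴). T⁴ − T_s⁴ = (303)⁴ − (295)⁴ = 8.43×10^9 − 7.57×10^9 = 8.56×10^8 K⁴.
Q = 0.976 × 5.67×10⁻⁸ × 2.04 × 8.56×10^8 = 96.6 W.

Q ≈ 96.6 W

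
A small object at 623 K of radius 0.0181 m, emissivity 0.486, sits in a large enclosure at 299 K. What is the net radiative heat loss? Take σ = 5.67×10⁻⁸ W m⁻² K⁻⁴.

Q ≈ 16.2 W

A = 4πr² = 4π × (0.0181)² = 4.12×10^-3 m².
Q = εσA(T⁴ − T_s⁴). T⁴ − T_s⁴ = (623)⁴ − (299)⁴ = 1.51×10^11 − 7.99×10^9 = 1.43×10^11 K⁴.
Q = 0.486 × 5.67×10⁻⁸ × 4.12×10^-3 × 1.43×10^11 = 16.2 W.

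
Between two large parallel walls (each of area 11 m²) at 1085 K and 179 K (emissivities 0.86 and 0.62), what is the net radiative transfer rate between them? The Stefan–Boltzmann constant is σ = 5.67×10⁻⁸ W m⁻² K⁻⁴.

Q ≈ 4.86×10^5 W

For two large parallel gray plates, q = σ(T₁⁴ − T₂⁴) / (1/ε₁ + 1/ε₂ − 1).
1/ε₁ + 1/ε₂ − 1 = 1/0.86 + 1/0.62 − 1 = 1.776.
T₁⁴ − T₂⁴ = 1.39×10^12 − 1.03×10^9 = 1.38×10^12 K⁴.
q = 5.67×10⁻⁸ × 1.38×10^12 / 1.776 = 44200 W/m².
Q = q·A = 44200 × 11 = 4.86×10^5 W.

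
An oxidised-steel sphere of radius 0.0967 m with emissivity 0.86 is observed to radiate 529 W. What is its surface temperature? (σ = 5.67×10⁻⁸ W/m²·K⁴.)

T ≈ 551 K

A = 4πr² = 4π × (0.0967)² = 0.118 m².
From P = εσAT⁴, T = (P / εσA)^(1/4) = (529 / (0.86 × 5.67×10⁻⁸ × 0.118))^(1/4).
T = (9.23×10^10)^(1/4) = 551 K.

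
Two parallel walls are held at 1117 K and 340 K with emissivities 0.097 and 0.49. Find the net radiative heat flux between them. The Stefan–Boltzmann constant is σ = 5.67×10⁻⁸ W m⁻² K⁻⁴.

For two large parallel gray plates, q = σ(T₁⁴ − T₂⁴) / (1/ε₁ + 1/ε₂ − 1).
1/ε₁ + 1/ε₂ − 1 = 1/0.097 + 1/0.49 − 1 = 11.35.
T₁⁴ − T₂⁴ = 1.56×10^12 − 1.34×10^10 = 1.54×10^12 K⁴.
q = 5.67×10⁻⁸ × 1.54×10^12 / 11.35 = 7710 W/m².

q ≈ 7710 W/m²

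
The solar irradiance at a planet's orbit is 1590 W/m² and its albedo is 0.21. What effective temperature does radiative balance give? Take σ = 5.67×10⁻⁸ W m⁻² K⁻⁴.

T ≈ 273 K

Power absorbed = (1−a)S·πR²; power emitted = 4πR²σT⁴. Equating and cancelling πR²:
T = ((1−a)S / 4σ)^(1/4) = (1260 / (4 × 5.67×10⁻⁸))^(1/4) = (5.54×10^9)^(1/4).
T = 273 K.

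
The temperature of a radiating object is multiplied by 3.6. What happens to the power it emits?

factor ≈ 168

P ∝ T⁴, so the power scales as (3.6)⁴ = 168.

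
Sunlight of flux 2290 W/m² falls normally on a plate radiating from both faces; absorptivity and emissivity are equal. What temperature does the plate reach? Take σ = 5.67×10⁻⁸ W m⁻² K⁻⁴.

T ≈ 377 K

Absorbed flux αS = emitted flux 2εσT⁴ per unit area; with α = ε this gives T = (S/2σ)^(1/4).
T = (2290 / (2 × 5.67×10⁻⁸))^(1/4) = (2.02×10^10)^(1/4).
T = 377 K.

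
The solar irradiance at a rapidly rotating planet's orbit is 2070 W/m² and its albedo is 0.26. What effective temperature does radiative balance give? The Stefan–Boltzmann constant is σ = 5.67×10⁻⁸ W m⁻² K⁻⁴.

T ≈ 287 K

Power absorbed = (1−a)S·πR²; power emitted = 4πR²σT⁴. Equating and cancelling πR²:
T = ((1−a)S / 4σ)^(1/4) = (1530 / (4 × 5.67×10⁻⁸))^(1/4) = (6.75×10^9)^(1/4).
T = 287 K.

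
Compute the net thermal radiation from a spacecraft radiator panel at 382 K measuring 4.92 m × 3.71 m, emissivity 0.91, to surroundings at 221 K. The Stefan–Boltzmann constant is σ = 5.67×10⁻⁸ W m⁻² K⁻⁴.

Q ≈ 17800 W

A = 4.92 × 3.71 = 18.3 m².
Q = εσA(T⁴ − T_s⁴). T⁴ − T_s⁴ = (382)⁴ − (221)⁴ = 2.13×10^10 − 2.39×10^9 = 1.89×10^10 K⁴.
Q = 0.91 × 5.67×10⁻⁸ × 18.3 × 1.89×10^10 = 17800 W.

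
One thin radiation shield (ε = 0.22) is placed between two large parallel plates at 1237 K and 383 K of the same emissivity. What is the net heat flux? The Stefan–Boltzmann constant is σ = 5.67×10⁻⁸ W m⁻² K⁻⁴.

q ≈ 8130 W/m²

Each of the 2 gaps contributes resistance (2/ε − 1) = 2/0.22 − 1 = 8.091; total = 16.18.
q = σ(T₁⁴ − T₂⁴) / 16.18 = 5.67×10⁻⁸ × 2.32×10^12 / 16.18 = 8130 W/m².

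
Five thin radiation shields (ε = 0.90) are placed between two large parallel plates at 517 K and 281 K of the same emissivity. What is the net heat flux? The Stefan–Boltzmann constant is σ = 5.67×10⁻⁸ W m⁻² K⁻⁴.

Each of the 6 gaps contributes resistance (2/ε − 1) = 2/0.90 − 1 = 1.222; total = 7.333.
q = σ(T₁⁴ − T₂⁴) / 7.333 = 5.67×10⁻⁸ × 6.52×10^10 / 7.333 = 504 W/m².

q ≈ 504 W/m²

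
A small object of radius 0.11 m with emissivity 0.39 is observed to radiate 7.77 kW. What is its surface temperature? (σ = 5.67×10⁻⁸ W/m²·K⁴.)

A = 4πr² = 4π × (0.11)² = 0.152 m².
From P = εσAT⁴, T = (P / εσA)^(1/4) = (7770 / (0.39 × 5.67×10⁻⁸ × 0.152))^(1/4).
T = (2.31×10^12)^(1/4) = 1230 K.

T ≈ 1230 K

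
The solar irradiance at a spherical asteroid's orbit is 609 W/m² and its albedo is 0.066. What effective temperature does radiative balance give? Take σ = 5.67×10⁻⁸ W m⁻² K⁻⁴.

T ≈ 224 K

Power absorbed = (1−a)S·πR²; power emitted = 4πR²σT⁴. Equating and cancelling πR²:
T = ((1−a)S / 4σ)^(1/4) = (569 / (4 × 5.67×10⁻⁸))^(1/4) = (2.51×10^9)^(1/4).
T = 224 K.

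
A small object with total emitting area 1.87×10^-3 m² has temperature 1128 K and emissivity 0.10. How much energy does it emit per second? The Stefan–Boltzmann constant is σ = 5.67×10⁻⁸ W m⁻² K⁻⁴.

Stefan–Boltzmann: P = εσAT⁴ = 0.10 × 5.67×10⁻⁸ × 1.87×10^-3 × (1128)⁴ = 0.10 × 5.67×10⁻⁸ × 1.87×10^-3 × 1.62×10^12.
P = 17.2 W.

P ≈ 17.2 W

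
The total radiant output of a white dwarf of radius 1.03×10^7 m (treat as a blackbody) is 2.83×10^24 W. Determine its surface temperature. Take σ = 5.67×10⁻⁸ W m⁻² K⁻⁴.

A = 4πr² = 4π × (1.03×10^7)² = 1.33×10^15 m².
From P = σAT⁴, T = (P / σA)^(1/4) = (2.83×10^24 / (5.67×10⁻⁸ × 1.33×10^15))^(1/4).
T = (3.74×10^16)^(1/4) = 13900 K.

T ≈ 13900 K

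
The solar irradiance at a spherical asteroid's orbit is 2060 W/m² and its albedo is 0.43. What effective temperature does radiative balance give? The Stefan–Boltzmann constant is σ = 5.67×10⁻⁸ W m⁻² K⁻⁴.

Power absorbed = (1−a)S·πR²; power emitted = 4πR²σT⁴. Equating and cancelling πR²:
T = ((1−a)S / 4σ)^(1/4) = (1170 / (4 × 5.67×10⁻⁸))^(1/4) = (5.18×10^9)^(1/4).
T = 268 K.

T ≈ 268 K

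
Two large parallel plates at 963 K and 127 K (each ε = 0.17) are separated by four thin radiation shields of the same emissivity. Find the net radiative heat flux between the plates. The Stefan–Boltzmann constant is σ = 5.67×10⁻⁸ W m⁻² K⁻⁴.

q ≈ 906 W/m²

Each of the 5 gaps contributes resistance (2/ε − 1) = 2/0.17 − 1 = 10.76; total = 53.82.
q = σ(T₁⁴ − T₂⁴) / 53.82 = 5.67×10⁻⁸ × 8.60×10^11 / 53.82 = 906 W/m².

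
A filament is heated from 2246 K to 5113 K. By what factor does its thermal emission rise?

ratio ≈ 26.9

P ∝ T⁴, so the ratio is (5113/2246)⁴ = (2.276)⁴ = 26.9.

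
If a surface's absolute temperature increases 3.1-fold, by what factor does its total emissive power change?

factor ≈ 92.4

P ∝ T⁴, so the power scales as (3.1)⁴ = 92.4.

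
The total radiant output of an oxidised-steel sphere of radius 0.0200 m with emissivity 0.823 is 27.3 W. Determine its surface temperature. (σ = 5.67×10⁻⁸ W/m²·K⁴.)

A = 4πr² = 4π × (0.0200)² = 5.03×10^-3 m².
From P = εσAT⁴, T = (P / εσA)^(1/4) = (27.3 / (0.823 × 5.67×10⁻⁸ × 5.03×10^-3))^(1/4).
T = (1.16×10^11)^(1/4) = 584 K.

T ≈ 584 K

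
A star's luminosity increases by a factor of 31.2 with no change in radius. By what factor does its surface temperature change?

factor ≈ 2.36

P ∝ T⁴ ⇒ T ∝ P^(1/4), so T scales by (31.2)^(1/4) = 2.36.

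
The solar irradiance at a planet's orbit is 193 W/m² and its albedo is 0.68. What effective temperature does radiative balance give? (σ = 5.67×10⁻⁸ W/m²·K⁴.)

Power absorbed = (1−a)S·πR²; power emitted = 4πR²σT⁴. Equating and cancelling πR²:
T = ((1−a)S / 4σ)^(1/4) = (61.8 / (4 × 5.67×10⁻⁸))^(1/4) = (2.72×10^8)^(1/4).
T = 128 K.

T ≈ 128 K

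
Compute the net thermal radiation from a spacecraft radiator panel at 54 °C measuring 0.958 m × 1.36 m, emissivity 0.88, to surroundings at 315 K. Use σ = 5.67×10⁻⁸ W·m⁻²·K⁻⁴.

A = 0.958 × 1.36 = 1.30 m².
Convert: 54 °C = 327 K.
Q = εσA(T⁴ − T_s⁴). T⁴ − T_s⁴ = (327)⁴ − (315)⁴ = 1.14×10^10 − 9.85×10^9 = 1.59×10^9 K⁴.
Q = 0.88 × 5.67×10⁻⁸ × 1.30 × 1.59×10^9 = 103 W.

Q ≈ 103 W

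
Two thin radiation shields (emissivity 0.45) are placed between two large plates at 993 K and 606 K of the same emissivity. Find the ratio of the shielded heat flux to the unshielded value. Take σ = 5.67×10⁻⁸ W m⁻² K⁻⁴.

With N identical shields there are N+1 = 3 gaps in series, each with the same radiative resistance, so the flux falls to 1/(N+1) of its unshielded value.

ratio ≈ 0.333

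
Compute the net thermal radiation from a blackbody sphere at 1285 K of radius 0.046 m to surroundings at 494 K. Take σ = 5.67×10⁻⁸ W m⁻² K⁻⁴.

A = 4πr² = 4π × (0.046)² = 0.0266 m².
Q = σA(T⁴ − T_s⁴). T⁴ − T_s⁴ = (1285)⁴ − (494)⁴ = 2.73×10^12 − 5.96×10^10 = 2.67×10^12 K⁴.
Q = 5.67×10⁻⁸ × 0.0266 × 2.67×10^12 = 4020 W.

Q ≈ 4020 W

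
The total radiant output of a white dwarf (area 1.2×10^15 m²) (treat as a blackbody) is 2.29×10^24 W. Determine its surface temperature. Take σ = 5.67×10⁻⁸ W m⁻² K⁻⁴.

From P = σAT⁴, T = (P / σA)^(1/4) = (2.29×10^24 / (5.67×10⁻⁸ × 1.20×10^15))^(1/4).
T = (3.37×10^16)^(1/4) = 13500 K.

T ≈ 13500 K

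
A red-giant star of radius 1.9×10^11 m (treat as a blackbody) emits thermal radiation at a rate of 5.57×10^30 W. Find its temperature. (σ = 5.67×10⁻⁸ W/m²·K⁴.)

A = 4πr² = 4π × (1.9×10^11)² = 4.54×10^23 m².
From P = σAT⁴, T = (P / σA)^(1/4) = (5.57×10^30 / (5.67×10⁻⁸ × 4.54×10^23))^(1/4).
T = (2.17×10^14)^(1/4) = 3840 K.

T ≈ 3840 K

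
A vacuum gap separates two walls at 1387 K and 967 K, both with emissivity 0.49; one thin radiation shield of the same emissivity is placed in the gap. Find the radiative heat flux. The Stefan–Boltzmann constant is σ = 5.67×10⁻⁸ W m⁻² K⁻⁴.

Each of the 2 gaps contributes resistance (2/ε − 1) = 2/0.49 − 1 = 3.082; total = 6.163.
q = σ(T₁⁴ − T₂⁴) / 6.163 = 5.67×10⁻⁸ × 2.83×10^12 / 6.163 = 26000 W/m².

q ≈ 26000 W/m²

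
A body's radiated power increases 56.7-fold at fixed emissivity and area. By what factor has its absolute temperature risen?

P ∝ T⁴ ⇒ T ∝ P^(1/4), so T scales by (56.7)^(1/4) = 2.74.

factor ≈ 2.74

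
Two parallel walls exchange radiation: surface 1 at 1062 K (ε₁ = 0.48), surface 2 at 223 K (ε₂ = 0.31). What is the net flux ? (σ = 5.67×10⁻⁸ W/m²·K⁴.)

q ≈ 16700 W/m²

For two large parallel gray plates, q = σ(T₁⁴ − T₂⁴) / (1/ε₁ + 1/ε₂ − 1).
1/ε₁ + 1/ε₂ − 1 = 1/0.48 + 1/0.31 − 1 = 4.309.
T₁⁴ − T₂⁴ = 1.27×10^12 − 2.47×10^9 = 1.27×10^12 K⁴.
q = 5.67×10⁻⁸ × 1.27×10^12 / 4.309 = 16700 W/m².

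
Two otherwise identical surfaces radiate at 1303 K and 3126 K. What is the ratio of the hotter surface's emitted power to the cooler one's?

P ∝ T⁴, so the ratio is (3126/1303)⁴ = (2.399)⁴ = 33.1.

ratio ≈ 33.1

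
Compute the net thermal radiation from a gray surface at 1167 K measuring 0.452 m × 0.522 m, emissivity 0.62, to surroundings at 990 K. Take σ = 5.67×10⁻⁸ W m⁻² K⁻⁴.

Q ≈ 7420 W

A = 0.452 × 0.522 = 0.236 m².
Q = εσA(T⁴ − T_s⁴). T⁴ − T_s⁴ = (1167)⁴ − (990)⁴ = 1.85×10^12 − 9.61×10^11 = 8.94×10^11 K⁴.
Q = 0.62 × 5.67×10⁻⁸ × 0.236 × 8.94×10^11 = 7420 W.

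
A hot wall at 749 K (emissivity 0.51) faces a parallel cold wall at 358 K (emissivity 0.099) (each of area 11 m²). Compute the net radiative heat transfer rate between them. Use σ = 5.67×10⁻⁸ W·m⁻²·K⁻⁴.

Q ≈ 16800 W

For two large parallel gray plates, q = σ(T₁⁴ − T₂⁴) / (1/ε₁ + 1/ε₂ − 1).
1/ε₁ + 1/ε₂ − 1 = 1/0.51 + 1/0.099 − 1 = 11.06.
T₁⁴ − T₂⁴ = 3.15×10^11 − 1.64×10^10 = 2.98×10^11 K⁴.
q = 5.67×10⁻⁸ × 2.98×10^11 / 11.06 = 1530 W/m².
Q = q·A = 1530 × 11 = 16800 W.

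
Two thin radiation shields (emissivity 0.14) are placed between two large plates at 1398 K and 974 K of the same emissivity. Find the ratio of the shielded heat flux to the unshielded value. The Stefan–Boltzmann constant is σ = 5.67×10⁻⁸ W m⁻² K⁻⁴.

With N identical shields there are N+1 = 3 gaps in series, each with the same radiative resistance, so the flux falls to 1/(N+1) of its unshielded value.

ratio ≈ 0.333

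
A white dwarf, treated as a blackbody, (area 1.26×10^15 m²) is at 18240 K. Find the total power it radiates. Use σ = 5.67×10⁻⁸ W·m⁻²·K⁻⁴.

P = σAT⁴ = 5.67×10⁻⁸ × 1.26×10^15 × (18240)⁴ = 5.67×10⁻⁸ × 1.26×10^15 × 1.11×10^17.
P = 7.91×10^24 W.

P ≈ 7.91×10^24 W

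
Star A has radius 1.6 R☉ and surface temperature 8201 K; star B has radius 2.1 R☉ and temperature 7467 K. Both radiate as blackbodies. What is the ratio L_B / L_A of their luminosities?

L_B/L_A ≈ 1.18

L = 4πR²σT⁴ ∝ R²T⁴, so L_B/L_A = (2.1/1.6)² × (7467/8201)⁴ = 1.72 × 0.687 = 1.18.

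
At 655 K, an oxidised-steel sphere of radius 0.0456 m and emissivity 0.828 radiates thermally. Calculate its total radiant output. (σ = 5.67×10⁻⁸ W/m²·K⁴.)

A = 4πr² = 4π × (0.0456)² = 0.0261 m².
Stefan–Boltzmann: P = εσAT⁴ = 0.828 × 5.67×10⁻⁸ × 0.0261 × (655)⁴ = 0.828 × 5.67×10⁻⁸ × 0.0261 × 1.84×10^11.
P = 226 W.

P ≈ 226 W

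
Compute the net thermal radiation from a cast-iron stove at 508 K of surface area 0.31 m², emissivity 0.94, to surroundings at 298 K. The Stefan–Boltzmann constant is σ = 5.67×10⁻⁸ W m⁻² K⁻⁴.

Q = εσA(T⁴ − T_s⁴). T⁴ − T_s⁴ = (508)⁴ − (298)⁴ = 6.66×10^10 − 7.89×10^9 = 5.87×10^10 K⁴.
Q = 0.94 × 5.67×10⁻⁸ × 0.310 × 5.87×10^10 = 970 W.

Q ≈ 970 W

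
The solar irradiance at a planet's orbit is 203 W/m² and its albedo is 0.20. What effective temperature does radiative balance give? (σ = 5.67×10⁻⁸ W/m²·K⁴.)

Power absorbed = (1−a)S·πR²; power emitted = 4πR²σT⁴. Equating and cancelling πR²:
T = ((1−a)S / 4σ)^(1/4) = (162 / (4 × 5.67×10⁻⁸))^(1/4) = (7.16×10^8)^(1/4).
T = 164 K.

T ≈ 164 K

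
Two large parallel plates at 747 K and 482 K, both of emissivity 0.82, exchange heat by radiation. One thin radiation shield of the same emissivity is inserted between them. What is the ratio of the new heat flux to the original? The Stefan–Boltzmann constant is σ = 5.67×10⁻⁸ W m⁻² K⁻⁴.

ratio ≈ 0.500

With N identical shields there are N+1 = 2 gaps in series, each with the same radiative resistance, so the flux falls to 1/(N+1) of its unshielded value.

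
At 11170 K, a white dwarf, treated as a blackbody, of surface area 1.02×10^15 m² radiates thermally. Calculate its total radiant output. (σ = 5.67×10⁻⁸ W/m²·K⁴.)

P = σAT⁴ = 5.67×10⁻⁸ × 1.02×10^15 × (11170)⁴ = 5.67×10⁻⁸ × 1.02×10^15 × 1.56×10^16.
P = 9.00×10^23 W.

P ≈ 9.00×10^23 W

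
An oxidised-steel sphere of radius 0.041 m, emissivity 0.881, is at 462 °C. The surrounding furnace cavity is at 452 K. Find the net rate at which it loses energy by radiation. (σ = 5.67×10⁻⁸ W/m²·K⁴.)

Q ≈ 264 W

A = 4πr² = 4π × (0.041)² = 0.0211 m².
Convert: 462 °C = 735 K.
Q = εσA(T⁴ − T_s⁴). T⁴ − T_s⁴ = (735)⁴ − (452)⁴ = 2.92×10^11 − 4.17×10^10 = 2.50×10^11 K⁴.
Q = 0.881 × 5.67×10⁻⁸ × 0.0211 × 2.50×10^11 = 264 W.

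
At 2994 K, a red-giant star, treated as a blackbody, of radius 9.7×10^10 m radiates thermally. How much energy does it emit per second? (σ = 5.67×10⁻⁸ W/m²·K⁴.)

P ≈ 5.39×10^29 W

A = 4πr² = 4π × (9.7×10^10)² = 1.18×10^23 m².
P = σAT⁴ = 5.67×10⁻⁸ × 1.18×10^23 × (2994)⁴ = 5.67×10⁻⁸ × 1.18×10^23 × 8.04×10^13.
P = 5.39×10^29 W.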